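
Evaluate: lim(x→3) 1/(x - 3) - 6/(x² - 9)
This is an ∞-∞ indeterminate form.

Combine fractions or rationalize to convert ∞-∞ to 0/0 form:
  lim(x→3) 1/(x - 3) - 6/(x² - 9) = 1/6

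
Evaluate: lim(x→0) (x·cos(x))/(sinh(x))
This is a 0/0 indeterminate form.

Apply L'Hôpital's rule: differentiate numerator and denominator separately.
  f(x) = x·cos(x)   ⇒   f'(x) = -x·sin(x) + cos(x)
  g(x) = sinh(x)   ⇒   g'(x) = cosh(x)
  lim(x→0) f'(x)/g'(x) = lim(x→0) (-x·sin(x) + cos(x))/(cosh(x))
  = 1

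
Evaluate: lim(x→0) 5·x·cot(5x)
This is a 0·∞ indeterminate form.

Rewrite 0·∞ as a quotient (0/0 or ∞/∞ form), then apply L'Hôpital's rule:
  lim(x→0) 5·x·cot(5x) = 1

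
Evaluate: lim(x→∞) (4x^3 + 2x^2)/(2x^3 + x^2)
This is an ∞/∞ indeterminate form.

Apply L'Hôpital's rule: differentiate numerator and denominator separately.
  f(x) = 4·x^3 + 2·x^2   ⇒   f'(x) = 12·x^2 + 4·x
  g(x) = 2·x^3 + x^2   ⇒   g'(x) = 6·x^2 + 2·x
  lim(x→∞) f'(x)/g'(x) = lim(x→∞) (12·x^2 + 4·x)/(6·x^2 + 2·x)
  = 2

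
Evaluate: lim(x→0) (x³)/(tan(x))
This is a 0/0 indeterminate form.

Apply L'Hôpital's rule: differentiate numerator and denominator separately.
  f(x) = x^3   ⇒   f'(x) = 3·x^2
  g(x) = tan(x)   ⇒   g'(x) = tan(x)^2 + 1
  lim(x→0) f'(x)/g'(x) = lim(x→0) (3·x^2)/(tan(x)^2 + 1)
  = 0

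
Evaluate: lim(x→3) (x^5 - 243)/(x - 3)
This is a standard limit.

Factor or rationalize the expression:
  lim(x→3) (x^5 - 243)/(x - 3) = 405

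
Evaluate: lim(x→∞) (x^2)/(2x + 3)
This is an ∞/∞ indeterminate form.

Apply L'Hôpital's rule: differentiate numerator and denominator separately.
  f(x) = x^2   ⇒   f'(x) = 2·x
  g(x) = 2·x + 3   ⇒   g'(x) = 2
  lim(x→∞) f'(x)/g'(x) = lim(x→∞) (2·x)/(2)
  = ∞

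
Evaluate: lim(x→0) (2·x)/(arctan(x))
This is a 0/0 indeterminate form.

Apply L'Hôpital's rule: differentiate numerator and denominator separately.
  f(x) = 2·x   ⇒   f'(x) = 2
  g(x) = atan(x)   ⇒   g'(x) = 1/(x^2 + 1)
  lim(x→0) f'(x)/g'(x) = lim(x→0) (2)/(1/(x^2 + 1))
  = 2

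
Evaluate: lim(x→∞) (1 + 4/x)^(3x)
This is an exponential indeterminate form.

For exponential indeterminate forms, take the natural log:
  Let L = lim(x→∞) (1 + 4/x)^(3x)
  Then ln(L) = lim(x→∞) [exponent × ln(base)]
  Evaluate using L'Hôpital or standard limits, then exponentiate.
  L = e^(12)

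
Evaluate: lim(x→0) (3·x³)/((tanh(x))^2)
This is a 0/0 indeterminate form.

Apply L'Hôpital's rule: differentiate numerator and denominator separately.
  f(x) = 3·x^3   ⇒   f'(x) = 9·x^2
  g(x) = tanh(x)^2   ⇒   g'(x) = (2 - 2·tanh(x)^2)·tanh(x)
  lim(x→0) f'(x)/g'(x) = lim(x→0) (9·x^2)/((2 - 2·tanh(x)^2)·tanh(x))
  = 0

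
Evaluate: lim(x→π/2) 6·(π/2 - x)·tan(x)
This is a 0·∞ indeterminate form.

Rewrite 0·∞ as a quotient (0/0 or ∞/∞ form), then apply L'Hôpital's rule:
  lim(x→π/2) 6·(π/2 - x)·tan(x) = 6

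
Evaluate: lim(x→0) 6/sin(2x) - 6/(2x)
This is an ∞-∞ indeterminate form.

Combine fractions or rationalize to convert ∞-∞ to 0/0 form:
  lim(x→0) 6/sin(2x) - 6/(2x) = 0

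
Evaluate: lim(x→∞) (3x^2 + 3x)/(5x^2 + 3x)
This is an ∞/∞ indeterminate form.

Apply L'Hôpital's rule: differentiate numerator and denominator separately.
  f(x) = 3·x^2 + 3·x   ⇒   f'(x) = 6·x + 3
  g(x) = 5·x^2 + 3·x   ⇒   g'(x) = 10·x + 3
  lim(x→∞) f'(x)/g'(x) = lim(x→∞) (6·x + 3)/(10·x + 3)
  = 3/5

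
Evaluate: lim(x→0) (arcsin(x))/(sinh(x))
This is a 0/0 indeterminate form.

Apply L'Hôpital's rule: differentiate numerator and denominator separately.
  f(x) = asin(x)   ⇒   f'(x) = 1/sqrt(1 - x^2)
  g(x) = sinh(x)   ⇒   g'(x) = cosh(x)
  lim(x→0) f'(x)/g'(x) = lim(x→0) (1/sqrt(1 - x^2))/(cosh(x))
  = 1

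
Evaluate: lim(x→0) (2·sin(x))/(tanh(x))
This is a 0/0 indeterminate form.

Apply L'Hôpital's rule: differentiate numerator and denominator separately.
  f(x) = 2·sin(x)   ⇒   f'(x) = 2·cos(x)
  g(x) = tanh(x)   ⇒   g'(x) = 1 - tanh(x)^2
  lim(x→0) f'(x)/g'(x) = lim(x→0) (2·cos(x))/(1 - tanh(x)^2)
  = 2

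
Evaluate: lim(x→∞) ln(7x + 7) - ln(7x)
This is an ∞-∞ indeterminate form.

Combine fractions or rationalize to convert ∞-∞ to 0/0 form:
  lim(x→∞) ln(7x + 7) - ln(7x) = 0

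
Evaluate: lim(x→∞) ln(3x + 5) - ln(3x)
This is an ∞-∞ indeterminate form.

Combine fractions or rationalize to convert ∞-∞ to 0/0 form:
  lim(x→∞) ln(3x + 5) - ln(3x) = 0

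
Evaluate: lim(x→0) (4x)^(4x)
This is an exponential indeterminate form.

For exponential indeterminate forms, take the natural log:
  Let L = lim(x→0) (4x)^(4x)
  Then ln(L) = lim(x→0) [exponent × ln(base)]
  Evaluate using L'Hôpital or standard limits, then exponentiate.
  L = 1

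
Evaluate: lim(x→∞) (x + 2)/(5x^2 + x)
This is an ∞/∞ indeterminate form.

Apply L'Hôpital's rule: differentiate numerator and denominator separately.
  f(x) = x + 2   ⇒   f'(x) = 1
  g(x) = 5·x^2 + x   ⇒   g'(x) = 10·x + 1
  lim(x→∞) f'(x)/g'(x) = lim(x→∞) (1)/(10·x + 1)
  = 0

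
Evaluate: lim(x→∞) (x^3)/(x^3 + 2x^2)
This is an ∞/∞ indeterminate form.

Apply L'Hôpital's rule: differentiate numerator and denominator separately.
  f(x) = x^3   ⇒   f'(x) = 3·x^2
  g(x) = x^3 + 2·x^2   ⇒   g'(x) = 3·x^2 + 4·x
  lim(x→∞) f'(x)/g'(x) = lim(x→∞) (3·x^2)/(3·x^2 + 4·x)
  = 1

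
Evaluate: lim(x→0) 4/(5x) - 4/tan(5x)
This is an ∞-∞ indeterminate form.

Combine fractions or rationalize to convert ∞-∞ to 0/0 form:
  lim(x→0) 4/(5x) - 4/tan(5x) = 0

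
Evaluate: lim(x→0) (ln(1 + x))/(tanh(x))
This is a 0/0 indeterminate form.

Apply L'Hôpital's rule: differentiate numerator and denominator separately.
  f(x) = ln(x + 1)   ⇒   f'(x) = 1/(x + 1)
  g(x) = tanh(x)   ⇒   g'(x) = 1 - tanh(x)^2
  lim(x→0) f'(x)/g'(x) = lim(x→0) (1/(x + 1))/(1 - tanh(x)^2)
  = 1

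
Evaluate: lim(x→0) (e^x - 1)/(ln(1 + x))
This is a 0/0 indeterminate form.

Apply L'Hôpital's rule: differentiate numerator and denominator separately.
  f(x) = e^(x) - 1   ⇒   f'(x) = e^(x)
  g(x) = ln(x + 1)   ⇒   g'(x) = 1/(x + 1)
  lim(x→0) f'(x)/g'(x) = lim(x→0) (e^(x))/(1/(x + 1))
  = 1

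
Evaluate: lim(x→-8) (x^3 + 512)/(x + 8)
This is a standard limit.

Factor or rationalize the expression:
  lim(x→-8) (x^3 + 512)/(x + 8) = 192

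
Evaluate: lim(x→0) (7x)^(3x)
This is an exponential indeterminate form.

For exponential indeterminate forms, take the natural log:
  Let L = lim(x→0) (7x)^(3x)
  Then ln(L) = lim(x→0) [exponent × ln(base)]
  Evaluate using L'Hôpital or standard limits, then exponentiate.
  L = 1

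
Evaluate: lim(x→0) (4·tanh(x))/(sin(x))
This is a 0/0 indeterminate form.

Apply L'Hôpital's rule: differentiate numerator and denominator separately.
  f(x) = 4·tanh(x)   ⇒   f'(x) = 4 - 4·tanh(x)^2
  g(x) = sin(x)   ⇒   g'(x) = cos(x)
  lim(x→0) f'(x)/g'(x) = lim(x→0) (4 - 4·tanh(x)^2)/(cos(x))
  = 4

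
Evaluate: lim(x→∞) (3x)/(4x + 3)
This is an ∞/∞ indeterminate form.

Apply L'Hôpital's rule: differentiate numerator and denominator separately.
  f(x) = 3·x   ⇒   f'(x) = 3
  g(x) = 4·x + 3   ⇒   g'(x) = 4
  lim(x→∞) f'(x)/g'(x) = lim(x→∞) (3)/(4)
  = 3/4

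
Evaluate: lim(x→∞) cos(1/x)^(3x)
This is an exponential indeterminate form.

For exponential indeterminate forms, take the natural log:
  Let L = lim(x→∞) cos(1/x)^(3x)
  Then ln(L) = lim(x→∞) [exponent × ln(base)]
  Evaluate using L'Hôpital or standard limits, then exponentiate.
  L = 1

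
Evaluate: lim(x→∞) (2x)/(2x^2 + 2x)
This is an ∞/∞ indeterminate form.

Apply L'Hôpital's rule: differentiate numerator and denominator separately.
  f(x) = 2·x   ⇒   f'(x) = 2
  g(x) = 2·x^2 + 2·x   ⇒   g'(x) = 4·x + 2
  lim(x→∞) f'(x)/g'(x) = lim(x→∞) (2)/(4·x + 2)
  = 0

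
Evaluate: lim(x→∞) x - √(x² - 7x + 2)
This is an ∞-∞ indeterminate form.

Combine fractions or rationalize to convert ∞-∞ to 0/0 form:
  lim(x→∞) x - √(x² - 7x + 2) = 7/2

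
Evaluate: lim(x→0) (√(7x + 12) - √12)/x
This is a standard limit.

Factor or rationalize the expression:
  lim(x→0) (√(7x + 12) - √12)/x = 7·sqrt(3)/12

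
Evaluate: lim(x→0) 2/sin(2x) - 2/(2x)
This is an ∞-∞ indeterminate form.

Combine fractions or rationalize to convert ∞-∞ to 0/0 form:
  lim(x→0) 2/sin(2x) - 2/(2x) = 0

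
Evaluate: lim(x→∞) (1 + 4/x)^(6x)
This is an exponential indeterminate form.

For exponential indeterminate forms, take the natural log:
  Let L = lim(x→∞) (1 + 4/x)^(6x)
  Then ln(L) = lim(x→∞) [exponent × ln(base)]
  Evaluate using L'Hôpital or standard limits, then exponentiate.
  L = e^(24)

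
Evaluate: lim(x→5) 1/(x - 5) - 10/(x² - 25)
This is an ∞-∞ indeterminate form.

Combine fractions or rationalize to convert ∞-∞ to 0/0 form:
  lim(x→5) 1/(x - 5) - 10/(x² - 25) = 1/10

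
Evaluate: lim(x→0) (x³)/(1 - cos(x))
This is a 0/0 indeterminate form.

Apply L'Hôpital's rule: differentiate numerator and denominator separately.
  f(x) = x^3   ⇒   f'(x) = 3·x^2
  g(x) = 1 - cos(x)   ⇒   g'(x) = sin(x)
  lim(x→0) f'(x)/g'(x) = lim(x→0) (3·x^2)/(sin(x))
  = 0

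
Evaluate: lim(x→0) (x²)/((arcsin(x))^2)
This is a 0/0 indeterminate form.

Apply L'Hôpital's rule: differentiate numerator and denominator separately.
  f(x) = x^2   ⇒   f'(x) = 2·x
  g(x) = asin(x)^2   ⇒   g'(x) = 2·asin(x)/sqrt(1 - x^2)
  lim(x→0) f'(x)/g'(x) = lim(x→0) (2·x)/(2·asin(x)/sqrt(1 - x^2))
  = 1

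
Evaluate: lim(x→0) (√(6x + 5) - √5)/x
This is a standard limit.

Factor or rationalize the expression:
  lim(x→0) (√(6x + 5) - √5)/x = 3·sqrt(5)/5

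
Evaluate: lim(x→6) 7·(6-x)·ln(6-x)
This is a 0·∞ indeterminate form.

Rewrite 0·∞ as a quotient (0/0 or ∞/∞ form), then apply L'Hôpital's rule:
  lim(x→6) 7·(6-x)·ln(6-x) = 0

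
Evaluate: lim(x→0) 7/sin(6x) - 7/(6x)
This is an ∞-∞ indeterminate form.

Combine fractions or rationalize to convert ∞-∞ to 0/0 form:
  lim(x→0) 7/sin(6x) - 7/(6x) = 0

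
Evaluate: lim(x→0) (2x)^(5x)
This is an exponential indeterminate form.

For exponential indeterminate forms, take the natural log:
  Let L = lim(x→0) (2x)^(5x)
  Then ln(L) = lim(x→0) [exponent × ln(base)]
  Evaluate using L'Hôpital or standard limits, then exponentiate.
  L = 1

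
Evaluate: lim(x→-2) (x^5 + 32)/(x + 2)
This is a standard limit.

Factor or rationalize the expression:
  lim(x→-2) (x^5 + 32)/(x + 2) = 80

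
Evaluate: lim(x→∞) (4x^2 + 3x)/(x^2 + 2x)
This is an ∞/∞ indeterminate form.

Apply L'Hôpital's rule: differentiate numerator and denominator separately.
  f(x) = 4·x^2 + 3·x   ⇒   f'(x) = 8·x + 3
  g(x) = x^2 + 2·x   ⇒   g'(x) = 2·x + 2
  lim(x→∞) f'(x)/g'(x) = lim(x→∞) (8·x + 3)/(2·x + 2)
  = 4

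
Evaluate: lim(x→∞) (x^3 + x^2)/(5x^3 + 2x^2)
This is an ∞/∞ indeterminate form.

Apply L'Hôpital's rule: differentiate numerator and denominator separately.
  f(x) = x^3 + x^2   ⇒   f'(x) = 3·x^2 + 2·x
  g(x) = 5·x^3 + 2·x^2   ⇒   g'(x) = 15·x^2 + 4·x
  lim(x→∞) f'(x)/g'(x) = lim(x→∞) (3·x^2 + 2·x)/(15·x^2 + 4·x)
  = 1/5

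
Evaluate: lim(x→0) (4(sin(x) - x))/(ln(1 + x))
This is a 0/0 indeterminate form.

Apply L'Hôpital's rule: differentiate numerator and denominator separately.
  f(x) = -4·x + 4·sin(x)   ⇒   f'(x) = 4·cos(x) - 4
  g(x) = ln(x + 1)   ⇒   g'(x) = 1/(x + 1)
  lim(x→0) f'(x)/g'(x) = lim(x→0) (4·cos(x) - 4)/(1/(x + 1))
  = 0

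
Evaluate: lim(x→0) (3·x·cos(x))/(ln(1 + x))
This is a 0/0 indeterminate form.

Apply L'Hôpital's rule: differentiate numerator and denominator separately.
  f(x) = 3·x·cos(x)   ⇒   f'(x) = -3·x·sin(x) + 3·cos(x)
  g(x) = ln(x + 1)   ⇒   g'(x) = 1/(x + 1)
  lim(x→0) f'(x)/g'(x) = lim(x→0) (-3·x·sin(x) + 3·cos(x))/(1/(x + 1))
  = 3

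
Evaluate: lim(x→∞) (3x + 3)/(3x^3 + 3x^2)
This is an ∞/∞ indeterminate form.

Apply L'Hôpital's rule: differentiate numerator and denominator separately.
  f(x) = 3·x + 3   ⇒   f'(x) = 3
  g(x) = 3·x^3 + 3·x^2   ⇒   g'(x) = 9·x^2 + 6·x
  lim(x→∞) f'(x)/g'(x) = lim(x→∞) (3)/(9·x^2 + 6·x)
  = 0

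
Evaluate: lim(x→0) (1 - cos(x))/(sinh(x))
This is a 0/0 indeterminate form.

Apply L'Hôpital's rule: differentiate numerator and denominator separately.
  f(x) = 1 - cos(x)   ⇒   f'(x) = sin(x)
  g(x) = sinh(x)   ⇒   g'(x) = cosh(x)
  lim(x→0) f'(x)/g'(x) = lim(x→0) (sin(x))/(cosh(x))
  = 0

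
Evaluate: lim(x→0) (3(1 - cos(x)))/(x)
This is a 0/0 indeterminate form.

Apply L'Hôpital's rule: differentiate numerator and denominator separately.
  f(x) = 3 - 3·cos(x)   ⇒   f'(x) = 3·sin(x)
  g(x) = x   ⇒   g'(x) = 1
  lim(x→0) f'(x)/g'(x) = lim(x→0) (3·sin(x))/(1)
  = 0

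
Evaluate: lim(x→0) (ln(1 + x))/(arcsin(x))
This is a 0/0 indeterminate form.

Apply L'Hôpital's rule: differentiate numerator and denominator separately.
  f(x) = ln(x + 1)   ⇒   f'(x) = 1/(x + 1)
  g(x) = asin(x)   ⇒   g'(x) = 1/sqrt(1 - x^2)
  lim(x→0) f'(x)/g'(x) = lim(x→0) (1/(x + 1))/(1/sqrt(1 - x^2))
  = 1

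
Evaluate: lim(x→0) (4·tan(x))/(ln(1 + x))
This is a 0/0 indeterminate form.

Apply L'Hôpital's rule: differentiate numerator and denominator separately.
  f(x) = 4·tan(x)   ⇒   f'(x) = 4·tan(x)^2 + 4
  g(x) = ln(x + 1)   ⇒   g'(x) = 1/(x + 1)
  lim(x→0) f'(x)/g'(x) = lim(x→0) (4·tan(x)^2 + 4)/(1/(x + 1))
  = 4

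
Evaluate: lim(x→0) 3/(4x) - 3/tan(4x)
This is an ∞-∞ indeterminate form.

Combine fractions or rationalize to convert ∞-∞ to 0/0 form:
  lim(x→0) 3/(4x) - 3/tan(4x) = 0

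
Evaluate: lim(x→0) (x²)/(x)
This is a 0/0 indeterminate form.

Apply L'Hôpital's rule: differentiate numerator and denominator separately.
  f(x) = x^2   ⇒   f'(x) = 2·x
  g(x) = x   ⇒   g'(x) = 1
  lim(x→0) f'(x)/g'(x) = lim(x→0) (2·x)/(1)
  = 0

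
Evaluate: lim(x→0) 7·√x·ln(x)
This is a 0·∞ indeterminate form.

Rewrite 0·∞ as a quotient (0/0 or ∞/∞ form), then apply L'Hôpital's rule:
  lim(x→0) 7·√x·ln(x) = 0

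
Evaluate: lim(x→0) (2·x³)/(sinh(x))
This is a 0/0 indeterminate form.

Apply L'Hôpital's rule: differentiate numerator and denominator separately.
  f(x) = 2·x^3   ⇒   f'(x) = 6·x^2
  g(x) = sinh(x)   ⇒   g'(x) = cosh(x)
  lim(x→0) f'(x)/g'(x) = lim(x→0) (6·x^2)/(cosh(x))
  = 0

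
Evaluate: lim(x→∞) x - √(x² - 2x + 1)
This is an ∞-∞ indeterminate form.

Combine fractions or rationalize to convert ∞-∞ to 0/0 form:
  lim(x→∞) x - √(x² - 2x + 1) = 1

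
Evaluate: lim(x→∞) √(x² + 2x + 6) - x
This is an ∞-∞ indeterminate form.

Combine fractions or rationalize to convert ∞-∞ to 0/0 form:
  lim(x→∞) √(x² + 2x + 6) - x = 1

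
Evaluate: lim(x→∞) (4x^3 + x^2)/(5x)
This is an ∞/∞ indeterminate form.

Apply L'Hôpital's rule: differentiate numerator and denominator separately.
  f(x) = 4·x^3 + x^2   ⇒   f'(x) = 12·x^2 + 2·x
  g(x) = 5·x   ⇒   g'(x) = 5
  lim(x→∞) f'(x)/g'(x) = lim(x→∞) (12·x^2 + 2·x)/(5)
  = ∞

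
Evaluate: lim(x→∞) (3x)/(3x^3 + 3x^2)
This is an ∞/∞ indeterminate form.

Apply L'Hôpital's rule: differentiate numerator and denominator separately.
  f(x) = 3·x   ⇒   f'(x) = 3
  g(x) = 3·x^3 + 3·x^2   ⇒   g'(x) = 9·x^2 + 6·x
  lim(x→∞) f'(x)/g'(x) = lim(x→∞) (3)/(9·x^2 + 6·x)
  = 0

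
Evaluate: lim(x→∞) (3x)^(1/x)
This is an exponential indeterminate form.

For exponential indeterminate forms, take the natural log:
  Let L = lim(x→∞) (3x)^(1/x)
  Then ln(L) = lim(x→∞) [exponent × ln(base)]
  Evaluate using L'Hôpital or standard limits, then exponentiate.
  L = 1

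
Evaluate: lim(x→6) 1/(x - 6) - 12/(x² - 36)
This is an ∞-∞ indeterminate form.

Combine fractions or rationalize to convert ∞-∞ to 0/0 form:
  lim(x→6) 1/(x - 6) - 12/(x² - 36) = 1/12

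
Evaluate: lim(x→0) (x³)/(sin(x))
This is a 0/0 indeterminate form.

Apply L'Hôpital's rule: differentiate numerator and denominator separately.
  f(x) = x^3   ⇒   f'(x) = 3·x^2
  g(x) = sin(x)   ⇒   g'(x) = cos(x)
  lim(x→0) f'(x)/g'(x) = lim(x→0) (3·x^2)/(cos(x))
  = 0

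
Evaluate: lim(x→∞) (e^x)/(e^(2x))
This is an ∞/∞ indeterminate form.

Apply L'Hôpital's rule: differentiate numerator and denominator separately.
  f(x) = e^(x)   ⇒   f'(x) = e^(x)
  g(x) = e^(2·x)   ⇒   g'(x) = 2·e^(2·x)
  lim(x→∞) f'(x)/g'(x) = lim(x→∞) (e^(x))/(2·e^(2·x))
  = 0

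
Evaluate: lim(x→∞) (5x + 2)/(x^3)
This is an ∞/∞ indeterminate form.

Apply L'Hôpital's rule: differentiate numerator and denominator separately.
  f(x) = 5·x + 2   ⇒   f'(x) = 5
  g(x) = x^3   ⇒   g'(x) = 3·x^2
  lim(x→∞) f'(x)/g'(x) = lim(x→∞) (5)/(3·x^2)
  = 0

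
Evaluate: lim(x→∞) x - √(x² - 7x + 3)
This is an ∞-∞ indeterminate form.

Combine fractions or rationalize to convert ∞-∞ to 0/0 form:
  lim(x→∞) x - √(x² - 7x + 3) = 7/2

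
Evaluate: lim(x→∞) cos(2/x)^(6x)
This is an exponential indeterminate form.

For exponential indeterminate forms, take the natural log:
  Let L = lim(x→∞) cos(2/x)^(6x)
  Then ln(L) = lim(x→∞) [exponent × ln(base)]
  Evaluate using L'Hôpital or standard limits, then exponentiate.
  L = 1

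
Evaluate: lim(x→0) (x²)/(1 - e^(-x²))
This is a 0/0 indeterminate form.

Apply L'Hôpital's rule: differentiate numerator and denominator separately.
  f(x) = x^2   ⇒   f'(x) = 2·x
  g(x) = 1 - e^(-x^2)   ⇒   g'(x) = 2·x·e^(-x^2)
  lim(x→0) f'(x)/g'(x) = lim(x→0) (2·x)/(2·x·e^(-x^2))
  = 1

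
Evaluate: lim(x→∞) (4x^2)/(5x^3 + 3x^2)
This is an ∞/∞ indeterminate form.

Apply L'Hôpital's rule: differentiate numerator and denominator separately.
  f(x) = 4·x^2   ⇒   f'(x) = 8·x
  g(x) = 5·x^3 + 3·x^2   ⇒   g'(x) = 15·x^2 + 6·x
  lim(x→∞) f'(x)/g'(x) = lim(x→∞) (8·x)/(15·x^2 + 6·x)
  = 0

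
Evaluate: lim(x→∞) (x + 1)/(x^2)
This is an ∞/∞ indeterminate form.

Apply L'Hôpital's rule: differentiate numerator and denominator separately.
  f(x) = x + 1   ⇒   f'(x) = 1
  g(x) = x^2   ⇒   g'(x) = 2·x
  lim(x→∞) f'(x)/g'(x) = lim(x→∞) (1)/(2·x)
  = 0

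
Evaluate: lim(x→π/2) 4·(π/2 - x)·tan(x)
This is a 0·∞ indeterminate form.

Rewrite 0·∞ as a quotient (0/0 or ∞/∞ form), then apply L'Hôpital's rule:
  lim(x→π/2) 4·(π/2 - x)·tan(x) = 4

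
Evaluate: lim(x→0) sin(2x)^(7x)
This is an exponential indeterminate form.

For exponential indeterminate forms, take the natural log:
  Let L = lim(x→0) sin(2x)^(7x)
  Then ln(L) = lim(x→0) [exponent × ln(base)]
  Evaluate using L'Hôpital or standard limits, then exponentiate.
  L = 1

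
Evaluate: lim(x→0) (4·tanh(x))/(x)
This is a 0/0 indeterminate form.

Apply L'Hôpital's rule: differentiate numerator and denominator separately.
  f(x) = 4·tanh(x)   ⇒   f'(x) = 4 - 4·tanh(x)^2
  g(x) = x   ⇒   g'(x) = 1
  lim(x→0) f'(x)/g'(x) = lim(x→0) (4 - 4·tanh(x)^2)/(1)
  = 4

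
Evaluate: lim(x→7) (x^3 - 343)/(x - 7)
This is a standard limit.

Factor or rationalize the expression:
  lim(x→7) (x^3 - 343)/(x - 7) = 147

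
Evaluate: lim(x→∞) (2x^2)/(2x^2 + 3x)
This is an ∞/∞ indeterminate form.

Apply L'Hôpital's rule: differentiate numerator and denominator separately.
  f(x) = 2·x^2   ⇒   f'(x) = 4·x
  g(x) = 2·x^2 + 3·x   ⇒   g'(x) = 4·x + 3
  lim(x→∞) f'(x)/g'(x) = lim(x→∞) (4·x)/(4·x + 3)
  = 1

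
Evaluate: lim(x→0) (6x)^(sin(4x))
This is an exponential indeterminate form.

For exponential indeterminate forms, take the natural log:
  Let L = lim(x→0) (6x)^(sin(4x))
  Then ln(L) = lim(x→0) [exponent × ln(base)]
  Evaluate using L'Hôpital or standard limits, then exponentiate.
  L = 1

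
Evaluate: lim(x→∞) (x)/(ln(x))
This is an ∞/∞ indeterminate form.

Apply L'Hôpital's rule: differentiate numerator and denominator separately.
  f(x) = x   ⇒   f'(x) = 1
  g(x) = ln(x)   ⇒   g'(x) = 1/x
  lim(x→∞) f'(x)/g'(x) = lim(x→∞) (1)/(1/x)
  = ∞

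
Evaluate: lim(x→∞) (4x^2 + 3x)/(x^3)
This is an ∞/∞ indeterminate form.

Apply L'Hôpital's rule: differentiate numerator and denominator separately.
  f(x) = 4·x^2 + 3·x   ⇒   f'(x) = 8·x + 3
  g(x) = x^3   ⇒   g'(x) = 3·x^2
  lim(x→∞) f'(x)/g'(x) = lim(x→∞) (8·x + 3)/(3·x^2)
  = 0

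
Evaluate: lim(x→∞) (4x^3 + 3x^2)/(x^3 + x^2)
This is an ∞/∞ indeterminate form.

Apply L'Hôpital's rule: differentiate numerator and denominator separately.
  f(x) = 4·x^3 + 3·x^2   ⇒   f'(x) = 12·x^2 + 6·x
  g(x) = x^3 + x^2   ⇒   g'(x) = 3·x^2 + 2·x
  lim(x→∞) f'(x)/g'(x) = lim(x→∞) (12·x^2 + 6·x)/(3·x^2 + 2·x)
  = 4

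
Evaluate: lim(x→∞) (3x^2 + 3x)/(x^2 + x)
This is an ∞/∞ indeterminate form.

Apply L'Hôpital's rule: differentiate numerator and denominator separately.
  f(x) = 3·x^2 + 3·x   ⇒   f'(x) = 6·x + 3
  g(x) = x^2 + x   ⇒   g'(x) = 2·x + 1
  lim(x→∞) f'(x)/g'(x) = lim(x→∞) (6·x + 3)/(2·x + 1)
  = 3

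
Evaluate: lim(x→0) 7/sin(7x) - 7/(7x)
This is an ∞-∞ indeterminate form.

Combine fractions or rationalize to convert ∞-∞ to 0/0 form:
  lim(x→0) 7/sin(7x) - 7/(7x) = 0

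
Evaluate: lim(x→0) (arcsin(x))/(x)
This is a 0/0 indeterminate form.

Apply L'Hôpital's rule: differentiate numerator and denominator separately.
  f(x) = asin(x)   ⇒   f'(x) = 1/sqrt(1 - x^2)
  g(x) = x   ⇒   g'(x) = 1
  lim(x→0) f'(x)/g'(x) = lim(x→0) (1/sqrt(1 - x^2))/(1)
  = 1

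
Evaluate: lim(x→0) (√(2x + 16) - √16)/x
This is a standard limit.

Factor or rationalize the expression:
  lim(x→0) (√(2x + 16) - √16)/x = 1/4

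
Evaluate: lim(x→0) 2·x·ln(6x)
This is a 0·∞ indeterminate form.

Rewrite 0·∞ as a quotient (0/0 or ∞/∞ form), then apply L'Hôpital's rule:
  lim(x→0) 2·x·ln(6x) = 0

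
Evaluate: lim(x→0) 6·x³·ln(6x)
This is a 0·∞ indeterminate form.

Rewrite 0·∞ as a quotient (0/0 or ∞/∞ form), then apply L'Hôpital's rule:
  lim(x→0) 6·x³·ln(6x) = 0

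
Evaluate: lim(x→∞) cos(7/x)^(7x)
This is an exponential indeterminate form.

For exponential indeterminate forms, take the natural log:
  Let L = lim(x→∞) cos(7/x)^(7x)
  Then ln(L) = lim(x→∞) [exponent × ln(base)]
  Evaluate using L'Hôpital or standard limits, then exponentiate.
  L = 1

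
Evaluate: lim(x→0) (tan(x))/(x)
This is a 0/0 indeterminate form.

Apply L'Hôpital's rule: differentiate numerator and denominator separately.
  f(x) = tan(x)   ⇒   f'(x) = tan(x)^2 + 1
  g(x) = x   ⇒   g'(x) = 1
  lim(x→0) f'(x)/g'(x) = lim(x→0) (tan(x)^2 + 1)/(1)
  = 1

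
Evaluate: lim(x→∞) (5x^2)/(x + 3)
This is an ∞/∞ indeterminate form.

Apply L'Hôpital's rule: differentiate numerator and denominator separately.
  f(x) = 5·x^2   ⇒   f'(x) = 10·x
  g(x) = x + 3   ⇒   g'(x) = 1
  lim(x→∞) f'(x)/g'(x) = lim(x→∞) (10·x)/(1)
  = ∞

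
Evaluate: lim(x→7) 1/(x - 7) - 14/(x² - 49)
This is an ∞-∞ indeterminate form.

Combine fractions or rationalize to convert ∞-∞ to 0/0 form:
  lim(x→7) 1/(x - 7) - 14/(x² - 49) = 1/14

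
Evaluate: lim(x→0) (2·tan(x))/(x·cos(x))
This is a 0/0 indeterminate form.

Apply L'Hôpital's rule: differentiate numerator and denominator separately.
  f(x) = 2·tan(x)   ⇒   f'(x) = 2·tan(x)^2 + 2
  g(x) = x·cos(x)   ⇒   g'(x) = -x·sin(x) + cos(x)
  lim(x→0) f'(x)/g'(x) = lim(x→0) (2·tan(x)^2 + 2)/(-x·sin(x) + cos(x))
  = 2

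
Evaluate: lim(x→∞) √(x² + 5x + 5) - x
This is an ∞-∞ indeterminate form.

Combine fractions or rationalize to convert ∞-∞ to 0/0 form:
  lim(x→∞) √(x² + 5x + 5) - x = 5/2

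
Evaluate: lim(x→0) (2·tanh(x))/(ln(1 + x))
This is a 0/0 indeterminate form.

Apply L'Hôpital's rule: differentiate numerator and denominator separately.
  f(x) = 2·tanh(x)   ⇒   f'(x) = 2 - 2·tanh(x)^2
  g(x) = ln(x + 1)   ⇒   g'(x) = 1/(x + 1)
  lim(x→0) f'(x)/g'(x) = lim(x→0) (2 - 2·tanh(x)^2)/(1/(x + 1))
  = 2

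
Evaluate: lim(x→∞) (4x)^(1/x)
This is an exponential indeterminate form.

For exponential indeterminate forms, take the natural log:
  Let L = lim(x→∞) (4x)^(1/x)
  Then ln(L) = lim(x→∞) [exponent × ln(base)]
  Evaluate using L'Hôpital or standard limits, then exponentiate.
  L = 1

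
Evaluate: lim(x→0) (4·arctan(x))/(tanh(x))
This is a 0/0 indeterminate form.

Apply L'Hôpital's rule: differentiate numerator and denominator separately.
  f(x) = 4·atan(x)   ⇒   f'(x) = 4/(x^2 + 1)
  g(x) = tanh(x)   ⇒   g'(x) = 1 - tanh(x)^2
  lim(x→0) f'(x)/g'(x) = lim(x→0) (4/(x^2 + 1))/(1 - tanh(x)^2)
  = 4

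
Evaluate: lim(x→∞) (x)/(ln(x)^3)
This is an ∞/∞ indeterminate form.

Apply L'Hôpital's rule: differentiate numerator and denominator separately.
  f(x) = x   ⇒   f'(x) = 1
  g(x) = ln(x)^3   ⇒   g'(x) = 3·ln(x)^2/x
  lim(x→∞) f'(x)/g'(x) = lim(x→∞) (1)/(3·ln(x)^2/x)
  = ∞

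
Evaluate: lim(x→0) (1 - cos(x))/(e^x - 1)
This is a 0/0 indeterminate form.

Apply L'Hôpital's rule: differentiate numerator and denominator separately.
  f(x) = 1 - cos(x)   ⇒   f'(x) = sin(x)
  g(x) = e^(x) - 1   ⇒   g'(x) = e^(x)
  lim(x→0) f'(x)/g'(x) = lim(x→0) (sin(x))/(e^(x))
  = 0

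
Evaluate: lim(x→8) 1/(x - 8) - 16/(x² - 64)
This is an ∞-∞ indeterminate form.

Combine fractions or rationalize to convert ∞-∞ to 0/0 form:
  lim(x→8) 1/(x - 8) - 16/(x² - 64) = 1/16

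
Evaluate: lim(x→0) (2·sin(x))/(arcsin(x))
This is a 0/0 indeterminate form.

Apply L'Hôpital's rule: differentiate numerator and denominator separately.
  f(x) = 2·sin(x)   ⇒   f'(x) = 2·cos(x)
  g(x) = asin(x)   ⇒   g'(x) = 1/sqrt(1 - x^2)
  lim(x→0) f'(x)/g'(x) = lim(x→0) (2·cos(x))/(1/sqrt(1 - x^2))
  = 2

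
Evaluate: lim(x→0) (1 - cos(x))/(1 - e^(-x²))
This is a 0/0 indeterminate form.

Apply L'Hôpital's rule: differentiate numerator and denominator separately.
  f(x) = 1 - cos(x)   ⇒   f'(x) = sin(x)
  g(x) = 1 - e^(-x^2)   ⇒   g'(x) = 2·x·e^(-x^2)
  lim(x→0) f'(x)/g'(x) = lim(x→0) (sin(x))/(2·x·e^(-x^2))
  = 1/2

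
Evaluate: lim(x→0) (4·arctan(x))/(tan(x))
This is a 0/0 indeterminate form.

Apply L'Hôpital's rule: differentiate numerator and denominator separately.
  f(x) = 4·atan(x)   ⇒   f'(x) = 4/(x^2 + 1)
  g(x) = tan(x)   ⇒   g'(x) = tan(x)^2 + 1
  lim(x→0) f'(x)/g'(x) = lim(x→0) (4/(x^2 + 1))/(tan(x)^2 + 1)
  = 4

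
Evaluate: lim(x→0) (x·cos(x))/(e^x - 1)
This is a 0/0 indeterminate form.

Apply L'Hôpital's rule: differentiate numerator and denominator separately.
  f(x) = x·cos(x)   ⇒   f'(x) = -x·sin(x) + cos(x)
  g(x) = e^(x) - 1   ⇒   g'(x) = e^(x)
  lim(x→0) f'(x)/g'(x) = lim(x→0) (-x·sin(x) + cos(x))/(e^(x))
  = 1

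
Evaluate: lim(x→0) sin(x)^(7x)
This is an exponential indeterminate form.

For exponential indeterminate forms, take the natural log:
  Let L = lim(x→0) sin(x)^(7x)
  Then ln(L) = lim(x→0) [exponent × ln(base)]
  Evaluate using L'Hôpital or standard limits, then exponentiate.
  L = 1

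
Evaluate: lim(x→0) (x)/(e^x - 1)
This is a 0/0 indeterminate form.

Apply L'Hôpital's rule: differentiate numerator and denominator separately.
  f(x) = x   ⇒   f'(x) = 1
  g(x) = e^(x) - 1   ⇒   g'(x) = e^(x)
  lim(x→0) f'(x)/g'(x) = lim(x→0) (1)/(e^(x))
  = 1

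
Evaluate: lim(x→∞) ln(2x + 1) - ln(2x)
This is an ∞-∞ indeterminate form.

Combine fractions or rationalize to convert ∞-∞ to 0/0 form:
  lim(x→∞) ln(2x + 1) - ln(2x) = 0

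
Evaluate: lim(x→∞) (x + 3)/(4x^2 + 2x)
This is an ∞/∞ indeterminate form.

Apply L'Hôpital's rule: differentiate numerator and denominator separately.
  f(x) = x + 3   ⇒   f'(x) = 1
  g(x) = 4·x^2 + 2·x   ⇒   g'(x) = 8·x + 2
  lim(x→∞) f'(x)/g'(x) = lim(x→∞) (1)/(8·x + 2)
  = 0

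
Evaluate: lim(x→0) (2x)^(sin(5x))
This is an exponential indeterminate form.

For exponential indeterminate forms, take the natural log:
  Let L = lim(x→0) (2x)^(sin(5x))
  Then ln(L) = lim(x→0) [exponent × ln(base)]
  Evaluate using L'Hôpital or standard limits, then exponentiate.
  L = 1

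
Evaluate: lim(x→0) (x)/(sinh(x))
This is a 0/0 indeterminate form.

Apply L'Hôpital's rule: differentiate numerator and denominator separately.
  f(x) = x   ⇒   f'(x) = 1
  g(x) = sinh(x)   ⇒   g'(x) = cosh(x)
  lim(x→0) f'(x)/g'(x) = lim(x→0) (1)/(cosh(x))
  = 1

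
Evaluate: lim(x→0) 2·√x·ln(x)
This is a 0·∞ indeterminate form.

Rewrite 0·∞ as a quotient (0/0 or ∞/∞ form), then apply L'Hôpital's rule:
  lim(x→0) 2·√x·ln(x) = 0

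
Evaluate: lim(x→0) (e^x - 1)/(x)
This is a 0/0 indeterminate form.

Apply L'Hôpital's rule: differentiate numerator and denominator separately.
  f(x) = e^(x) - 1   ⇒   f'(x) = e^(x)
  g(x) = x   ⇒   g'(x) = 1
  lim(x→0) f'(x)/g'(x) = lim(x→0) (e^(x))/(1)
  = 1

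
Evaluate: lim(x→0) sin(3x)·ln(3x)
This is a 0·∞ indeterminate form.

Rewrite 0·∞ as a quotient (0/0 or ∞/∞ form), then apply L'Hôpital's rule:
  lim(x→0) sin(3x)·ln(3x) = 0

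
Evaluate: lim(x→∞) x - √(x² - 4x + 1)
This is an ∞-∞ indeterminate form.

Combine fractions or rationalize to convert ∞-∞ to 0/0 form:
  lim(x→∞) x - √(x² - 4x + 1) = 2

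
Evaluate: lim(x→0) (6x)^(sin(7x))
This is an exponential indeterminate form.

For exponential indeterminate forms, take the natural log:
  Let L = lim(x→0) (6x)^(sin(7x))
  Then ln(L) = lim(x→0) [exponent × ln(base)]
  Evaluate using L'Hôpital or standard limits, then exponentiate.
  L = 1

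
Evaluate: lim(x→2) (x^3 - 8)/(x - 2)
This is a standard limit.

Factor or rationalize the expression:
  lim(x→2) (x^3 - 8)/(x - 2) = 12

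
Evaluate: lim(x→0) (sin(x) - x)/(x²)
This is a 0/0 indeterminate form.

Apply L'Hôpital's rule: differentiate numerator and denominator separately.
  f(x) = -x + sin(x)   ⇒   f'(x) = cos(x) - 1
  g(x) = x^2   ⇒   g'(x) = 2·x
  lim(x→0) f'(x)/g'(x) = lim(x→0) (cos(x) - 1)/(2·x)
  = 0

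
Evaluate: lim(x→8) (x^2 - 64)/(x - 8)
This is a standard limit.

Factor or rationalize the expression:
  lim(x→8) (x^2 - 64)/(x - 8) = 16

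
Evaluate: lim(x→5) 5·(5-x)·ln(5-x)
This is a 0·∞ indeterminate form.

Rewrite 0·∞ as a quotient (0/0 or ∞/∞ form), then apply L'Hôpital's rule:
  lim(x→5) 5·(5-x)·ln(5-x) = 0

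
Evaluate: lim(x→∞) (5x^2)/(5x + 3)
This is an ∞/∞ indeterminate form.

Apply L'Hôpital's rule: differentiate numerator and denominator separately.
  f(x) = 5·x^2   ⇒   f'(x) = 10·x
  g(x) = 5·x + 3   ⇒   g'(x) = 5
  lim(x→∞) f'(x)/g'(x) = lim(x→∞) (10·x)/(5)
  = ∞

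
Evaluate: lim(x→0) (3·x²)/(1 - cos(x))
This is a 0/0 indeterminate form.

Apply L'Hôpital's rule: differentiate numerator and denominator separately.
  f(x) = 3·x^2   ⇒   f'(x) = 6·x
  g(x) = 1 - cos(x)   ⇒   g'(x) = sin(x)
  lim(x→0) f'(x)/g'(x) = lim(x→0) (6·x)/(sin(x))
  = 6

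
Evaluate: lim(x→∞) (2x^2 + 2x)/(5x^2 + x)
This is an ∞/∞ indeterminate form.

Apply L'Hôpital's rule: differentiate numerator and denominator separately.
  f(x) = 2·x^2 + 2·x   ⇒   f'(x) = 4·x + 2
  g(x) = 5·x^2 + x   ⇒   g'(x) = 10·x + 1
  lim(x→∞) f'(x)/g'(x) = lim(x→∞) (4·x + 2)/(10·x + 1)
  = 2/5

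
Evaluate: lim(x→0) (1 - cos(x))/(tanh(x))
This is a 0/0 indeterminate form.

Apply L'Hôpital's rule: differentiate numerator and denominator separately.
  f(x) = 1 - cos(x)   ⇒   f'(x) = sin(x)
  g(x) = tanh(x)   ⇒   g'(x) = 1 - tanh(x)^2
  lim(x→0) f'(x)/g'(x) = lim(x→0) (sin(x))/(1 - tanh(x)^2)
  = 0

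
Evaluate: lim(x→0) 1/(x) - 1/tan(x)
This is an ∞-∞ indeterminate form.

Combine fractions or rationalize to convert ∞-∞ to 0/0 form:
  lim(x→0) 1/(x) - 1/tan(x) = 0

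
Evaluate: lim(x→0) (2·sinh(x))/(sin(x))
This is a 0/0 indeterminate form.

Apply L'Hôpital's rule: differentiate numerator and denominator separately.
  f(x) = 2·sinh(x)   ⇒   f'(x) = 2·cosh(x)
  g(x) = sin(x)   ⇒   g'(x) = cos(x)
  lim(x→0) f'(x)/g'(x) = lim(x→0) (2·cosh(x))/(cos(x))
  = 2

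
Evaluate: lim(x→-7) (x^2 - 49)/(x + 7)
This is a standard limit.

Factor or rationalize the expression:
  lim(x→-7) (x^2 - 49)/(x + 7) = -14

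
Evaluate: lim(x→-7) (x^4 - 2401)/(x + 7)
This is a standard limit.

Factor or rationalize the expression:
  lim(x→-7) (x^4 - 2401)/(x + 7) = -1372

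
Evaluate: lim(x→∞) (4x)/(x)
This is an ∞/∞ indeterminate form.

Apply L'Hôpital's rule: differentiate numerator and denominator separately.
  f(x) = 4·x   ⇒   f'(x) = 4
  g(x) = x   ⇒   g'(x) = 1
  lim(x→∞) f'(x)/g'(x) = lim(x→∞) (4)/(1)
  = 4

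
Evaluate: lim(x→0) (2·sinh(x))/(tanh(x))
This is a 0/0 indeterminate form.

Apply L'Hôpital's rule: differentiate numerator and denominator separately.
  f(x) = 2·sinh(x)   ⇒   f'(x) = 2·cosh(x)
  g(x) = tanh(x)   ⇒   g'(x) = 1 - tanh(x)^2
  lim(x→0) f'(x)/g'(x) = lim(x→0) (2·cosh(x))/(1 - tanh(x)^2)
  = 2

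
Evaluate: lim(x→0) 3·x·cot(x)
This is a 0·∞ indeterminate form.

Rewrite 0·∞ as a quotient (0/0 or ∞/∞ form), then apply L'Hôpital's rule:
  lim(x→0) 3·x·cot(x) = 3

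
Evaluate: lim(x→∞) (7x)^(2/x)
This is an exponential indeterminate form.

For exponential indeterminate forms, take the natural log:
  Let L = lim(x→∞) (7x)^(2/x)
  Then ln(L) = lim(x→∞) [exponent × ln(base)]
  Evaluate using L'Hôpital or standard limits, then exponentiate.
  L = 1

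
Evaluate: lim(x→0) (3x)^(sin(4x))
This is an exponential indeterminate form.

For exponential indeterminate forms, take the natural log:
  Let L = lim(x→0) (3x)^(sin(4x))
  Then ln(L) = lim(x→0) [exponent × ln(base)]
  Evaluate using L'Hôpital or standard limits, then exponentiate.
  L = 1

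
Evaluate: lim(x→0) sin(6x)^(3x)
This is an exponential indeterminate form.

For exponential indeterminate forms, take the natural log:
  Let L = lim(x→0) sin(6x)^(3x)
  Then ln(L) = lim(x→0) [exponent × ln(base)]
  Evaluate using L'Hôpital or standard limits, then exponentiate.
  L = 1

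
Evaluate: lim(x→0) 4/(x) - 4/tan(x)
This is an ∞-∞ indeterminate form.

Combine fractions or rationalize to convert ∞-∞ to 0/0 form:
  lim(x→0) 4/(x) - 4/tan(x) = 0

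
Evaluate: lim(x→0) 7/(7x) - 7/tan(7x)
This is an ∞-∞ indeterminate form.

Combine fractions or rationalize to convert ∞-∞ to 0/0 form:
  lim(x→0) 7/(7x) - 7/tan(7x) = 0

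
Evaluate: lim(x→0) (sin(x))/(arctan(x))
This is a 0/0 indeterminate form.

Apply L'Hôpital's rule: differentiate numerator and denominator separately.
  f(x) = sin(x)   ⇒   f'(x) = cos(x)
  g(x) = atan(x)   ⇒   g'(x) = 1/(x^2 + 1)
  lim(x→0) f'(x)/g'(x) = lim(x→0) (cos(x))/(1/(x^2 + 1))
  = 1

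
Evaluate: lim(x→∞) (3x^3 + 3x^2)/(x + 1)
This is an ∞/∞ indeterminate form.

Apply L'Hôpital's rule: differentiate numerator and denominator separately.
  f(x) = 3·x^3 + 3·x^2   ⇒   f'(x) = 9·x^2 + 6·x
  g(x) = x + 1   ⇒   g'(x) = 1
  lim(x→∞) f'(x)/g'(x) = lim(x→∞) (9·x^2 + 6·x)/(1)
  = ∞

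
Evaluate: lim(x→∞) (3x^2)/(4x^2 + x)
This is an ∞/∞ indeterminate form.

Apply L'Hôpital's rule: differentiate numerator and denominator separately.
  f(x) = 3·x^2   ⇒   f'(x) = 6·x
  g(x) = 4·x^2 + x   ⇒   g'(x) = 8·x + 1
  lim(x→∞) f'(x)/g'(x) = lim(x→∞) (6·x)/(8·x + 1)
  = 3/4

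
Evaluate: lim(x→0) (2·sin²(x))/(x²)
This is a 0/0 indeterminate form.

Apply L'Hôpital's rule: differentiate numerator and denominator separately.
  f(x) = 2·sin(x)^2   ⇒   f'(x) = 4·sin(x)·cos(x)
  g(x) = x^2   ⇒   g'(x) = 2·x
  lim(x→0) f'(x)/g'(x) = lim(x→0) (4·sin(x)·cos(x))/(2·x)
  = 2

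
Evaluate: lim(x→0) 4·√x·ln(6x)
This is a 0·∞ indeterminate form.

Rewrite 0·∞ as a quotient (0/0 or ∞/∞ form), then apply L'Hôpital's rule:
  lim(x→0) 4·√x·ln(6x) = 0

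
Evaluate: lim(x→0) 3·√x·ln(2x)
This is a 0·∞ indeterminate form.

Rewrite 0·∞ as a quotient (0/0 or ∞/∞ form), then apply L'Hôpital's rule:
  lim(x→0) 3·√x·ln(2x) = 0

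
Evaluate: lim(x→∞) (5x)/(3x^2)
This is an ∞/∞ indeterminate form.

Apply L'Hôpital's rule: differentiate numerator and denominator separately.
  f(x) = 5·x   ⇒   f'(x) = 5
  g(x) = 3·x^2   ⇒   g'(x) = 6·x
  lim(x→∞) f'(x)/g'(x) = lim(x→∞) (5)/(6·x)
  = 0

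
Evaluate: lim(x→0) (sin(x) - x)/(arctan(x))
This is a 0/0 indeterminate form.

Apply L'Hôpital's rule: differentiate numerator and denominator separately.
  f(x) = -x + sin(x)   ⇒   f'(x) = cos(x) - 1
  g(x) = atan(x)   ⇒   g'(x) = 1/(x^2 + 1)
  lim(x→0) f'(x)/g'(x) = lim(x→0) (cos(x) - 1)/(1/(x^2 + 1))
  = 0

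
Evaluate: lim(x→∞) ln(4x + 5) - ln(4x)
This is an ∞-∞ indeterminate form.

Combine fractions or rationalize to convert ∞-∞ to 0/0 form:
  lim(x→∞) ln(4x + 5) - ln(4x) = 0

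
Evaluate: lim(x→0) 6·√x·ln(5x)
This is a 0·∞ indeterminate form.

Rewrite 0·∞ as a quotient (0/0 or ∞/∞ form), then apply L'Hôpital's rule:
  lim(x→0) 6·√x·ln(5x) = 0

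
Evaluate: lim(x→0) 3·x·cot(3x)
This is a 0·∞ indeterminate form.

Rewrite 0·∞ as a quotient (0/0 or ∞/∞ form), then apply L'Hôpital's rule:
  lim(x→0) 3·x·cot(3x) = 1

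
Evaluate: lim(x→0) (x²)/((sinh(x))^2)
This is a 0/0 indeterminate form.

Apply L'Hôpital's rule: differentiate numerator and denominator separately.
  f(x) = x^2   ⇒   f'(x) = 2·x
  g(x) = sinh(x)^2   ⇒   g'(x) = 2·sinh(x)·cosh(x)
  lim(x→0) f'(x)/g'(x) = lim(x→0) (2·x)/(2·sinh(x)·cosh(x))
  = 1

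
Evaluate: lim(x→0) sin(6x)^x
This is an exponential indeterminate form.

For exponential indeterminate forms, take the natural log:
  Let L = lim(x→0) sin(6x)^x
  Then ln(L) = lim(x→0) [exponent × ln(base)]
  Evaluate using L'Hôpital or standard limits, then exponentiate.
  L = 1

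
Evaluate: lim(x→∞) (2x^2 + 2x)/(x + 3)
This is an ∞/∞ indeterminate form.

Apply L'Hôpital's rule: differentiate numerator and denominator separately.
  f(x) = 2·x^2 + 2·x   ⇒   f'(x) = 4·x + 2
  g(x) = x + 3   ⇒   g'(x) = 1
  lim(x→∞) f'(x)/g'(x) = lim(x→∞) (4·x + 2)/(1)
  = ∞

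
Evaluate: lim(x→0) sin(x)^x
This is an exponential indeterminate form.

For exponential indeterminate forms, take the natural log:
  Let L = lim(x→0) sin(x)^x
  Then ln(L) = lim(x→0) [exponent × ln(base)]
  Evaluate using L'Hôpital or standard limits, then exponentiate.
  L = 1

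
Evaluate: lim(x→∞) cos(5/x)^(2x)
This is an exponential indeterminate form.

For exponential indeterminate forms, take the natural log:
  Let L = lim(x→∞) cos(5/x)^(2x)
  Then ln(L) = lim(x→∞) [exponent × ln(base)]
  Evaluate using L'Hôpital or standard limits, then exponentiate.
  L = 1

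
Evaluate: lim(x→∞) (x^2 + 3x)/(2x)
This is an ∞/∞ indeterminate form.

Apply L'Hôpital's rule: differentiate numerator and denominator separately.
  f(x) = x^2 + 3·x   ⇒   f'(x) = 2·x + 3
  g(x) = 2·x   ⇒   g'(x) = 2
  lim(x→∞) f'(x)/g'(x) = lim(x→∞) (2·x + 3)/(2)
  = ∞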